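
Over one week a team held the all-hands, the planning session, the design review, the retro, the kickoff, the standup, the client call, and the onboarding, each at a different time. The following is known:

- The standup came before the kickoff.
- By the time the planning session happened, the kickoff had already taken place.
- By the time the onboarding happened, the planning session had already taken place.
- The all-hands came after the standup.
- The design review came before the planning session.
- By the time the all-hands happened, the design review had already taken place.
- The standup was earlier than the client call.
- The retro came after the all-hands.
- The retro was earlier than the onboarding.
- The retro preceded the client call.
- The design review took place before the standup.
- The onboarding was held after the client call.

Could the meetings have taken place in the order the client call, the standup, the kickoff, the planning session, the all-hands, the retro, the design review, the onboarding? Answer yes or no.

The constraints require the design review before the planning session, but in the proposed sequence the planning session appears ahead of the design review. That one violation is enough.

no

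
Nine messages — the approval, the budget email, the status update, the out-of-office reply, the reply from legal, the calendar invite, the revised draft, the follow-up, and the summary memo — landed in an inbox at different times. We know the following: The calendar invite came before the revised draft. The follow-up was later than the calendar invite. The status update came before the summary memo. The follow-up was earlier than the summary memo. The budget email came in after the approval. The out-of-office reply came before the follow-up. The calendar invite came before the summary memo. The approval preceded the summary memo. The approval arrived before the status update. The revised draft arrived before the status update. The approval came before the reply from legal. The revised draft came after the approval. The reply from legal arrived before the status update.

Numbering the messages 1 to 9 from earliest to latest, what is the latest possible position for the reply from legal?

The reply from legal must come before the status update and the summary memo — 2 messages forced after it.
Everything else can be placed before the reply from legal in some valid order, so the reply from legal can sit as late as position 9 − 2 = 7.

7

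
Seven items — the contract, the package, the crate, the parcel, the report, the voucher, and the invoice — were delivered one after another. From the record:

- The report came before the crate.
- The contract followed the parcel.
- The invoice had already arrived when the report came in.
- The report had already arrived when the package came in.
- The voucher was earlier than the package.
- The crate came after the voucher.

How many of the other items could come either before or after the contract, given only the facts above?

5

Forced before the contract: the parcel.
That leaves the crate, the invoice, the package, the report, and the voucher with no forced order relative to the contract — 5.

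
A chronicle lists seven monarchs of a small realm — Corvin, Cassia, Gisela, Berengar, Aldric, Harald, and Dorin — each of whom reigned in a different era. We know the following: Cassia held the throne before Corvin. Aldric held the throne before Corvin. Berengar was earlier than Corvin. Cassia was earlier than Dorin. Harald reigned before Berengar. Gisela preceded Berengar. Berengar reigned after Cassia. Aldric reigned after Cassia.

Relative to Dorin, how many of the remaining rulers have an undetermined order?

5

Forced before Dorin: Cassia.
That leaves Aldric, Berengar, Corvin, Gisela, and Harald with no forced order relative to Dorin — 5.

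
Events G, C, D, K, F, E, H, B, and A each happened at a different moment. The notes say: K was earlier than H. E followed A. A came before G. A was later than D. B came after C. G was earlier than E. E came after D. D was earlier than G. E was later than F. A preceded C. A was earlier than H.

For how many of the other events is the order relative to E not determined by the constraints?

4

Forced before E: A, D, F, and G.
That leaves B, C, H, and K with no forced order relative to E — 4.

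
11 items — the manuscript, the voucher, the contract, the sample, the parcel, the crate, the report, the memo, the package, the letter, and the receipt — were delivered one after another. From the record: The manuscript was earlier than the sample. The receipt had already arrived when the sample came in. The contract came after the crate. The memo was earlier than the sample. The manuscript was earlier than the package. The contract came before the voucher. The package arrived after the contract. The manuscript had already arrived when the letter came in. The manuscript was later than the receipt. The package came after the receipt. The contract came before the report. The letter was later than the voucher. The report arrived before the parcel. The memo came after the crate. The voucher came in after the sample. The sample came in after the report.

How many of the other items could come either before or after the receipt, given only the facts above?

Forced after the receipt: the letter, the manuscript, the package, the sample, and the voucher.
That leaves the contract, the crate, the memo, the parcel, and the report with no forced order relative to the receipt — 5.

5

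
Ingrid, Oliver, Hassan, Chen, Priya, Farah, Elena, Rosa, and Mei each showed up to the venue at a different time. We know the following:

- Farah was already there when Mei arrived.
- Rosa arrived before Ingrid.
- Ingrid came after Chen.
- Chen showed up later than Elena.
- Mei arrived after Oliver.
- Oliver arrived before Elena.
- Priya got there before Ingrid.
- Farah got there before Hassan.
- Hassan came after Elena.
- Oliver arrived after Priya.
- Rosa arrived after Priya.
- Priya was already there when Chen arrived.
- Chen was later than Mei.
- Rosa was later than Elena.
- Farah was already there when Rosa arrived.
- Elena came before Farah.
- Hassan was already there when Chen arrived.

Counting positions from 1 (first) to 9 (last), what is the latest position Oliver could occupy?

Oliver must come before Chen, Elena, Farah, Hassan, Ingrid, Mei, and Rosa — 7 guests forced after them.
Everything else can be placed before Oliver in some valid order, so Oliver can sit as late as position 9 − 7 = 2.

2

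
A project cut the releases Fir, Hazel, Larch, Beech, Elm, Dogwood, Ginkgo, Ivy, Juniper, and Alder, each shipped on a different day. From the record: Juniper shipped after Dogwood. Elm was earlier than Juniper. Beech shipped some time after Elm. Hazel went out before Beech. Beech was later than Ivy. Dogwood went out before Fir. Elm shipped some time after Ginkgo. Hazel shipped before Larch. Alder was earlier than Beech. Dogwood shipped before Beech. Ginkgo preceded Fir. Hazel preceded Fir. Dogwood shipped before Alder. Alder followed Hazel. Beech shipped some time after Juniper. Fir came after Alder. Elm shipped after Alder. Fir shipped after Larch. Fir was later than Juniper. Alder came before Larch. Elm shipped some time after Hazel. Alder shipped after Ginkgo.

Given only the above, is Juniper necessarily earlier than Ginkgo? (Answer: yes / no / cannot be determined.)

Tracing the constraints gives Ginkgo → Elm → Juniper, so Ginkgo must come before Juniper.
That means Juniper cannot be before Ginkgo.

no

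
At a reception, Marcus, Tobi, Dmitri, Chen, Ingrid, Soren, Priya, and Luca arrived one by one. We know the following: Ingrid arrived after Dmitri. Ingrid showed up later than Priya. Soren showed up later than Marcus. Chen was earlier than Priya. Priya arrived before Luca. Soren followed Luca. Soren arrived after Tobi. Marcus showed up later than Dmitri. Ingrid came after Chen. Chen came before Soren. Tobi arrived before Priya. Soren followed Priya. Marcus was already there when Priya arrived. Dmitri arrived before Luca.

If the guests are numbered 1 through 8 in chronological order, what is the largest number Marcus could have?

Marcus must come before Ingrid, Luca, Priya, and Soren — 4 guests forced after them.
Everything else can be placed before Marcus in some valid order, so Marcus can sit as late as position 8 − 4 = 4.

4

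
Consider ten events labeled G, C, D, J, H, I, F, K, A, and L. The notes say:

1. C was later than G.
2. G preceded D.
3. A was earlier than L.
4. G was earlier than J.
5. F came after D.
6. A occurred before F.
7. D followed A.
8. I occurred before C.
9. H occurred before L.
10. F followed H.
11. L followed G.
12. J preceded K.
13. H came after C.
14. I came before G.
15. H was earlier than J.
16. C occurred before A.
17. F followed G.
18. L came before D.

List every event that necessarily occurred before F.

Directly stated before F: A, D, G, and H.
C reaches F via C → H → F.
I reaches F via I → G → F.
L reaches F via L → D → F.
No chain forces J (or any of the others) ahead of F.

A, C, D, G, H, I, L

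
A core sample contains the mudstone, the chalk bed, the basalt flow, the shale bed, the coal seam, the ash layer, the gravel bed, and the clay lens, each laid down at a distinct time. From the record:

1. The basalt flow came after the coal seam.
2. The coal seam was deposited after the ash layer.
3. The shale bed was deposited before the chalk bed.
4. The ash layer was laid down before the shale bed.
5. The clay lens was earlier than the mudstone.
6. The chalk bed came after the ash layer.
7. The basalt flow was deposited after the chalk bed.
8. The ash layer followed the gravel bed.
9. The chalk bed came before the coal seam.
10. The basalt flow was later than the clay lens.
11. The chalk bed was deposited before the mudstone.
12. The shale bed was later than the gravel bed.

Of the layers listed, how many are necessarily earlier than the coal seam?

Directly stated before the coal seam: the ash layer and the chalk bed.
The gravel bed reaches the coal seam via the gravel bed → the ash layer → the coal seam.
The shale bed reaches the coal seam via the shale bed → the chalk bed → the coal seam.
No chain forces the mudstone (or any of the others) ahead of the coal seam.
That's the ash layer, the chalk bed, the gravel bed, and the shale bed — 4 in all.

4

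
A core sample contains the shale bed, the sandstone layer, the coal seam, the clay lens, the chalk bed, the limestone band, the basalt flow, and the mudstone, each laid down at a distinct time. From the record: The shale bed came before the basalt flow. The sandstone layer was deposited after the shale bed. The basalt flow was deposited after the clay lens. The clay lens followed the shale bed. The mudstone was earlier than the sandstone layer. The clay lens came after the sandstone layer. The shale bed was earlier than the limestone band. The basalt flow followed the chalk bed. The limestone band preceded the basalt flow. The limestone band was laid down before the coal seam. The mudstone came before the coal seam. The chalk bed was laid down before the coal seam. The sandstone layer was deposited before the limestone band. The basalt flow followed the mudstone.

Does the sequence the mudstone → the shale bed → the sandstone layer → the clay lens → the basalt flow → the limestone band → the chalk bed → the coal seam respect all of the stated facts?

no

The constraints require the chalk bed before the basalt flow, but in the proposed sequence the basalt flow appears ahead of the chalk bed. That one violation is enough.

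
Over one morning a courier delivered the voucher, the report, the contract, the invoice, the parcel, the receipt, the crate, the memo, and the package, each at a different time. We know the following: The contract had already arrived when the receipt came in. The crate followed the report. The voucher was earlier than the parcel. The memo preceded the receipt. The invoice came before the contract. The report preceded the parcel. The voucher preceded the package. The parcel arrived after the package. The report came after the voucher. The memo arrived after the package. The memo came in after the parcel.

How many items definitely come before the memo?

4

Directly stated before the memo: the package and the parcel.
The report reaches the memo via the report → the parcel → the memo.
The voucher reaches the memo via the voucher → the package → the memo.
That's the package, the parcel, the report, and the voucher — 4 in all.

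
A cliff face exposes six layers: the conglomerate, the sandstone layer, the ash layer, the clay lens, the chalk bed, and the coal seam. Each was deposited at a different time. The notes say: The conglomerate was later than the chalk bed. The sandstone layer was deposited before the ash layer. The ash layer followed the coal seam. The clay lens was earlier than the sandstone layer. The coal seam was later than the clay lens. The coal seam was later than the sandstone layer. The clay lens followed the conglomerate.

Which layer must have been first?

The chalk bed has a chain of constraints placing it before every other layer, so the chalk bed must be first.

the chalk bed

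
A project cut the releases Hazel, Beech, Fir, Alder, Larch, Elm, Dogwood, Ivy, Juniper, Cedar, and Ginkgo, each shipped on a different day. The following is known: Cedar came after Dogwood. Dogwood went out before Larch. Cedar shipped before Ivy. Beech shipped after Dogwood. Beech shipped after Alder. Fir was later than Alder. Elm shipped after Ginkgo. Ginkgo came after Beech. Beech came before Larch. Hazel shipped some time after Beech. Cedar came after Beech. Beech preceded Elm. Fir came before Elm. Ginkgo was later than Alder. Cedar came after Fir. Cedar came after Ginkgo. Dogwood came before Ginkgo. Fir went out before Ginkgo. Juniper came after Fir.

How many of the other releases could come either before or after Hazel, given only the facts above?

7

Forced before Hazel: Alder, Beech, and Dogwood.
That leaves Cedar, Elm, Fir, Ginkgo, Ivy, Juniper, and Larch with no forced order relative to Hazel — 7.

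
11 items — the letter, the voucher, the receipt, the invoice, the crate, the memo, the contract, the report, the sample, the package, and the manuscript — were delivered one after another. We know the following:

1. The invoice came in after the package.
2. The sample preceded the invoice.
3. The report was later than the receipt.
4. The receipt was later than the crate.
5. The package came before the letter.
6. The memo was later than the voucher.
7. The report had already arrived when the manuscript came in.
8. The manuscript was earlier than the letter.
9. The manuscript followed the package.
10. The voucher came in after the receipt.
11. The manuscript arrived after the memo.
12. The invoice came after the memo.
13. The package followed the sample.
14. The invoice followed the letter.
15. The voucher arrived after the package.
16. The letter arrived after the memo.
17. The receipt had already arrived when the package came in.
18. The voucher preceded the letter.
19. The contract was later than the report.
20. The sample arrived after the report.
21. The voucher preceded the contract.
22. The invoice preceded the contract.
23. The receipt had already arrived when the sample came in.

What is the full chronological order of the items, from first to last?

the crate, the receipt, the report, the sample, the package, the voucher, the memo, the manuscript, the letter, the invoice, the contract

The constraints fix every adjacent pair, so only one ordering works:
the crate → the receipt → the report → the sample → the package → the voucher → the memo → the manuscript → the letter → the invoice → the contract.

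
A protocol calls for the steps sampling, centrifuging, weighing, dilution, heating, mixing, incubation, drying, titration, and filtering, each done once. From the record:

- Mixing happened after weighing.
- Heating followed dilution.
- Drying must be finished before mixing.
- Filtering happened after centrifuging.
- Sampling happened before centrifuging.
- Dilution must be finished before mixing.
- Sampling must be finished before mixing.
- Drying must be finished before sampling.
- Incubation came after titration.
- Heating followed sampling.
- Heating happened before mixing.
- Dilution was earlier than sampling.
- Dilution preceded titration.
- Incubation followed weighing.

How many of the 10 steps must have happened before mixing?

Directly stated before mixing: dilution, drying, heating, sampling, and weighing.
No chain forces centrifuging (or any of the others) ahead of mixing.
That's dilution, drying, heating, sampling, and weighing — 5 in all.

5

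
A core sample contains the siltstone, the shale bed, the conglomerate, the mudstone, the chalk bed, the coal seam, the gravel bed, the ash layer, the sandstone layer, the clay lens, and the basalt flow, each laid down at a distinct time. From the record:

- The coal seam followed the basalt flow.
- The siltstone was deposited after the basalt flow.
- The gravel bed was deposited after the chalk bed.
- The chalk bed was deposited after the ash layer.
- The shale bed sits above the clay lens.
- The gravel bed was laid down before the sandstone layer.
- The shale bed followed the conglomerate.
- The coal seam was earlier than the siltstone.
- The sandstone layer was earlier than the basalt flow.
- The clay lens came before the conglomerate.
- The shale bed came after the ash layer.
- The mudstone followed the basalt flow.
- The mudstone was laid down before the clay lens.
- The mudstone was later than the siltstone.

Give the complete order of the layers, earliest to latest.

the ash layer, the chalk bed, the gravel bed, the sandstone layer, the basalt flow, the coal seam, the siltstone, the mudstone, the clay lens, the conglomerate, the shale bed

The constraints fix every adjacent pair, so only one ordering works:
the ash layer → the chalk bed → the gravel bed → the sandstone layer → the basalt flow → the coal seam → the siltstone → the mudstone → the clay lens → the conglomerate → the shale bed.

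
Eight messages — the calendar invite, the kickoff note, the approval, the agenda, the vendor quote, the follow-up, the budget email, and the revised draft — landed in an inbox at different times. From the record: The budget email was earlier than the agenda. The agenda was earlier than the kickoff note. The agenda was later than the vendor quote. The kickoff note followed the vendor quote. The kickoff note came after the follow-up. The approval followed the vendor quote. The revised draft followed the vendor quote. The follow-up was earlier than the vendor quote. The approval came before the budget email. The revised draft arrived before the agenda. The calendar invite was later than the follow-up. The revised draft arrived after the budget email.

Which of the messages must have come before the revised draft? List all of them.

Directly stated before the revised draft: the budget email and the vendor quote.
The approval reaches the revised draft via the approval → the budget email → the revised draft.
The follow-up reaches the revised draft via the follow-up → the vendor quote → the revised draft.

the approval, the budget email, the follow-up, the vendor quote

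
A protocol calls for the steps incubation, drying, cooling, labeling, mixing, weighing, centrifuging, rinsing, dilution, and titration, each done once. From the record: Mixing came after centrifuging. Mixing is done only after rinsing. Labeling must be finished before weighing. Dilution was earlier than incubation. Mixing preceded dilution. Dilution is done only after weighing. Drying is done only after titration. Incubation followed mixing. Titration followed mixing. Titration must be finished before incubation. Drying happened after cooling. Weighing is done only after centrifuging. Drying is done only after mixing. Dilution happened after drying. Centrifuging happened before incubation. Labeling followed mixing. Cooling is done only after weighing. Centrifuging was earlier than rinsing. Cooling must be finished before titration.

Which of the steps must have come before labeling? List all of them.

Directly stated before labeling: mixing.
Centrifuging reaches labeling via centrifuging → mixing → labeling.
Rinsing reaches labeling via rinsing → mixing → labeling.
No chain forces dilution (or any of the others) ahead of labeling.

centrifuging, mixing, rinsing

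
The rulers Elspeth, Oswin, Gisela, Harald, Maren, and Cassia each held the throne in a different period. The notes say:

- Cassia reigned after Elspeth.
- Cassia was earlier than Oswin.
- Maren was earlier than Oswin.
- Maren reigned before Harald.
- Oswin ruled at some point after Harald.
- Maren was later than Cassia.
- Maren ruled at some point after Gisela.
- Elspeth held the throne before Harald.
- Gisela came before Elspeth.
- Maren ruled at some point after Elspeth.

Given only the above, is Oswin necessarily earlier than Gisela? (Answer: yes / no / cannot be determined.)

Tracing the constraints gives Gisela → Maren → Oswin, so Gisela must come before Oswin.
That means Oswin cannot be before Gisela.

no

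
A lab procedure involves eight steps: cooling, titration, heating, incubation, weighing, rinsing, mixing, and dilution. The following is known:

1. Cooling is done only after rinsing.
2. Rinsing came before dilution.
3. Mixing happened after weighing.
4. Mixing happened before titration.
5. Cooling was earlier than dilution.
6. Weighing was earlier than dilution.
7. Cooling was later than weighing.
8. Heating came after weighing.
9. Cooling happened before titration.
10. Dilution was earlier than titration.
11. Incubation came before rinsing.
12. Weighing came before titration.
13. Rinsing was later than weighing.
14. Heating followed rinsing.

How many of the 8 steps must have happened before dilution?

4

Directly stated before dilution: cooling, rinsing, and weighing.
Incubation reaches dilution via incubation → rinsing → dilution.
No chain forces heating (or any of the others) ahead of dilution.
That's cooling, incubation, rinsing, and weighing — 4 in all.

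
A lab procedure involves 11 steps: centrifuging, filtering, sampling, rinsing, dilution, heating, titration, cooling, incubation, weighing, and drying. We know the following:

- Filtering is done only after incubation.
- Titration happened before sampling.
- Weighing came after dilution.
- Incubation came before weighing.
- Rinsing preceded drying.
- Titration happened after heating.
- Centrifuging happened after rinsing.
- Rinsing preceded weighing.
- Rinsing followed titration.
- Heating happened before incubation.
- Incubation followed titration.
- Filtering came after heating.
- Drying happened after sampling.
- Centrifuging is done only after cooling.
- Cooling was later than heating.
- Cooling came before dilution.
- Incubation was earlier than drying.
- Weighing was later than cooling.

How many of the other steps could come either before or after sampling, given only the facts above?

7

Forced before sampling: heating and titration; forced after sampling: drying.
That leaves centrifuging, cooling, dilution, filtering, incubation, rinsing, and weighing with no forced order relative to sampling — 7.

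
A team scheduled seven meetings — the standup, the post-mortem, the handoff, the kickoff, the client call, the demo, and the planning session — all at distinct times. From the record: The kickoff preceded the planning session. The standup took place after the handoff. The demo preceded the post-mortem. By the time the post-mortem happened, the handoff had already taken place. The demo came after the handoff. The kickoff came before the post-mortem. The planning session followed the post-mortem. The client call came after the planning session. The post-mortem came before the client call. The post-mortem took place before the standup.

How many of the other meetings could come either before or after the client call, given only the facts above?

1

Forced before the client call: the demo, the handoff, the kickoff, the planning session, and the post-mortem.
That leaves the standup with no forced order relative to the client call — 1.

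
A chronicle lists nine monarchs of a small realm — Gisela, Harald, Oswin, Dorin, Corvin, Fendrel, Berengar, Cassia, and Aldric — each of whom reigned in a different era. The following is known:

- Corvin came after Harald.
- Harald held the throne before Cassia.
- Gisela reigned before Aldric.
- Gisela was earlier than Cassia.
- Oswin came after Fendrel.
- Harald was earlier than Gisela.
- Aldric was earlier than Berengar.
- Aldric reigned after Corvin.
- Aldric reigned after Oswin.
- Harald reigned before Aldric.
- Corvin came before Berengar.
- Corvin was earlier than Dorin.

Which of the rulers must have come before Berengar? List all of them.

Directly stated before Berengar: Aldric and Corvin.
Fendrel reaches Berengar via Fendrel → Oswin → Aldric → Berengar.
Gisela reaches Berengar via Gisela → Aldric → Berengar.
Harald reaches Berengar via Harald → Corvin → Berengar.
Likewise Oswin reaches Berengar by chaining the stated constraints.
No chain forces Cassia (or any of the others) ahead of Berengar.

Aldric, Corvin, Fendrel, Gisela, Harald, Oswin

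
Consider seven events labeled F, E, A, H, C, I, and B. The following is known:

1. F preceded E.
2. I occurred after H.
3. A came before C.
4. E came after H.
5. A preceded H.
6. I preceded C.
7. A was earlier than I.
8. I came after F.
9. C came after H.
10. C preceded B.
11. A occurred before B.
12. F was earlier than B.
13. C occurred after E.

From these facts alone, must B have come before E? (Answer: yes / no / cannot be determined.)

Tracing the constraints gives E → C → B, so E must come before B.
That means B cannot be before E.

no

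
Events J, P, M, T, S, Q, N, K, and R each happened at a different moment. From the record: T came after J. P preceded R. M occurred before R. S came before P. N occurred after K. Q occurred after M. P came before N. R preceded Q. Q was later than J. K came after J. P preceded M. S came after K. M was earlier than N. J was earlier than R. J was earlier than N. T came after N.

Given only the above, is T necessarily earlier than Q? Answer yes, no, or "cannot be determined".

No chain of stated constraints runs from T to Q, and none runs from Q to T either.
So the relative order of T and Q is not fixed by the given facts.

cannot be determined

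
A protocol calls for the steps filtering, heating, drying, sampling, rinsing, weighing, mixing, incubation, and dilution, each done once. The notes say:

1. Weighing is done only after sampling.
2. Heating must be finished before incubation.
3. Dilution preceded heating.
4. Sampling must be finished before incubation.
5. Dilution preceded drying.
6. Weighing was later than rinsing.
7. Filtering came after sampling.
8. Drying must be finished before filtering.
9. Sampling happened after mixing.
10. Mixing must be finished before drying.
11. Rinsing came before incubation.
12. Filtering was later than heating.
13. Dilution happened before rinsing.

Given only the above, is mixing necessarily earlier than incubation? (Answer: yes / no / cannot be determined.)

yes

Chain the constraints: mixing → sampling → incubation. Each link is directly stated, so mixing comes before incubation.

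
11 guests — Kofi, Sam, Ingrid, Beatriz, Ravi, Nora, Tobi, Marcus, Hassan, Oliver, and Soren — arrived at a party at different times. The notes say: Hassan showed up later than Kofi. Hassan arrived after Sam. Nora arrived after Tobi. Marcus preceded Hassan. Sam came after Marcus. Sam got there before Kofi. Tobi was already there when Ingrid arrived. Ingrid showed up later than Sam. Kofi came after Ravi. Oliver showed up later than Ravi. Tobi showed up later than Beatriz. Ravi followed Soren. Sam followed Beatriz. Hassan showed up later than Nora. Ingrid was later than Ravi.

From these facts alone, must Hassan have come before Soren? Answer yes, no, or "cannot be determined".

Tracing the constraints gives Soren → Ravi → Kofi → Hassan, so Soren must come before Hassan.
That means Hassan cannot be before Soren.

no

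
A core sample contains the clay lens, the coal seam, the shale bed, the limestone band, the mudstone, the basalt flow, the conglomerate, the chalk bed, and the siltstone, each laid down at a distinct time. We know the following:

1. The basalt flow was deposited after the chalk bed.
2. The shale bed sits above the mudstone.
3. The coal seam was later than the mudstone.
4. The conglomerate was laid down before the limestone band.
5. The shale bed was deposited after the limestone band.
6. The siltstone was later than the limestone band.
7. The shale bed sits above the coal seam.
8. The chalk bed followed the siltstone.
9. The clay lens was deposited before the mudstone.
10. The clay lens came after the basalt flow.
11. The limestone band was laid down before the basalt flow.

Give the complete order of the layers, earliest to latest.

The constraints fix every adjacent pair, so only one ordering works:
the conglomerate → the limestone band → the siltstone → the chalk bed → the basalt flow → the clay lens → the mudstone → the coal seam → the shale bed.

the conglomerate, the limestone band, the siltstone, the chalk bed, the basalt flow, the clay lens, the mudstone, the coal seam, the shale bed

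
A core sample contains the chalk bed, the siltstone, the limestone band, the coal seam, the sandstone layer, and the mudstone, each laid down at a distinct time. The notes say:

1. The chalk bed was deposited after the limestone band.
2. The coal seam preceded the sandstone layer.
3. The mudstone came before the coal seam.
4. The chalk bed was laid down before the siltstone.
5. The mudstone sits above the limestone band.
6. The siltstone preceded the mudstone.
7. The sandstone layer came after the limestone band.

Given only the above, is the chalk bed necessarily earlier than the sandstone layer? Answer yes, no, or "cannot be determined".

Chain the constraints: the chalk bed → the siltstone → the mudstone → the coal seam → the sandstone layer. Each link is directly stated, so the chalk bed comes before the sandstone layer.

yes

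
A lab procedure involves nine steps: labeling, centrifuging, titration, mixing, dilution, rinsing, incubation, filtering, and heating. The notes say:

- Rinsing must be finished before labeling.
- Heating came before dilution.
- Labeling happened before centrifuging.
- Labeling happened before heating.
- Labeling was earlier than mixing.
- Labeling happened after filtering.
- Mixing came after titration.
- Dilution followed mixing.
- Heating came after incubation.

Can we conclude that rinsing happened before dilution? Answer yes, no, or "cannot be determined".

yes

Chain the constraints: rinsing → labeling → heating → dilution. Each link is directly stated, so rinsing comes before dilution.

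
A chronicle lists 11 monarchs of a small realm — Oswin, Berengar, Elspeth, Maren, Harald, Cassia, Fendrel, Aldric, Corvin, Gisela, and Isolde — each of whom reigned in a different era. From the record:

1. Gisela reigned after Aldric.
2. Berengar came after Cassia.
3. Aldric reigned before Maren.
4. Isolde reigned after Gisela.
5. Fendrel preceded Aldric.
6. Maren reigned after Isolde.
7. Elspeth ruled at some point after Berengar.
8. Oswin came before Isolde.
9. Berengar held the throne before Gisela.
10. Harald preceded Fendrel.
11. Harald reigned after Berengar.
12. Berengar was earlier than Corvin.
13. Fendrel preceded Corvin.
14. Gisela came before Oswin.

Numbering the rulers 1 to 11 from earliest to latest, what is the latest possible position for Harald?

Harald must come before Aldric, Corvin, Fendrel, Gisela, Isolde, Maren, and Oswin — 7 rulers forced after them.
Everything else can be placed before Harald in some valid order, so Harald can sit as late as position 11 − 7 = 4.

4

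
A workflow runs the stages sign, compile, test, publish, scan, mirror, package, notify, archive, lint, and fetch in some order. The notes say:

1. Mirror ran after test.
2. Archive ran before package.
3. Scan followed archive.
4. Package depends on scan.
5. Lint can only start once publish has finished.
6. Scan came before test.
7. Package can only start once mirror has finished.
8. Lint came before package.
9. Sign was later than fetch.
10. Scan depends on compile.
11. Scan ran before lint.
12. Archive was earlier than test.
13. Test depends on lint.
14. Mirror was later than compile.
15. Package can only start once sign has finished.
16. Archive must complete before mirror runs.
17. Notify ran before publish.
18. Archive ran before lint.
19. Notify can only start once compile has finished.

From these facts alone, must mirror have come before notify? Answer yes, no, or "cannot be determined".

Tracing the constraints gives notify → publish → lint → test → mirror, so notify must come before mirror.
That means mirror cannot be before notify.

no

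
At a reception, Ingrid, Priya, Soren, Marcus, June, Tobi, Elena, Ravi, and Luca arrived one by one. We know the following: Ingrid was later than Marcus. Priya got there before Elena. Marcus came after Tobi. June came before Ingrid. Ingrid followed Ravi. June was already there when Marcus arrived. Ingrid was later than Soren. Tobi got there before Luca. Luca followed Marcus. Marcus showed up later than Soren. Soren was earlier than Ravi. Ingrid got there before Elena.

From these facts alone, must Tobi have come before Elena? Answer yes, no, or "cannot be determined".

yes

Chain the constraints: Tobi → Marcus → Ingrid → Elena. Each link is directly stated, so Tobi comes before Elena.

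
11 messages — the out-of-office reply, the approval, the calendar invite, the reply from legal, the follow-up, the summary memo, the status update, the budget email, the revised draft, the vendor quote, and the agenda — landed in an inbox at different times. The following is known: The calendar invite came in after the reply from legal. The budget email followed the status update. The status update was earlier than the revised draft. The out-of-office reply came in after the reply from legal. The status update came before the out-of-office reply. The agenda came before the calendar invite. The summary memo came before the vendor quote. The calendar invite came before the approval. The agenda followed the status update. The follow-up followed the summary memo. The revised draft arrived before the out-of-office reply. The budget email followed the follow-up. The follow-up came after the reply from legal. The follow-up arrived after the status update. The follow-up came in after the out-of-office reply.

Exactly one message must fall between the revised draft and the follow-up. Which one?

the out-of-office reply

Tracing the constraints gives the revised draft → the out-of-office reply → the follow-up, so the out-of-office reply sits after the revised draft and before the follow-up.
No other message is forced both after the revised draft and before the follow-up.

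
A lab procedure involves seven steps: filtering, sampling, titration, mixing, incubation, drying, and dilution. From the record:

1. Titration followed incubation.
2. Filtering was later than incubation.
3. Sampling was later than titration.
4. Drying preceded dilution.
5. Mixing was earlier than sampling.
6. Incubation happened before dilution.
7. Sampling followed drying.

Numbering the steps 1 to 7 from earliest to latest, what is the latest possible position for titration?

Titration must come before sampling — 1 step forced after it.
Everything else can be placed before titration in some valid order, so titration can sit as late as position 7 − 1 = 6.

6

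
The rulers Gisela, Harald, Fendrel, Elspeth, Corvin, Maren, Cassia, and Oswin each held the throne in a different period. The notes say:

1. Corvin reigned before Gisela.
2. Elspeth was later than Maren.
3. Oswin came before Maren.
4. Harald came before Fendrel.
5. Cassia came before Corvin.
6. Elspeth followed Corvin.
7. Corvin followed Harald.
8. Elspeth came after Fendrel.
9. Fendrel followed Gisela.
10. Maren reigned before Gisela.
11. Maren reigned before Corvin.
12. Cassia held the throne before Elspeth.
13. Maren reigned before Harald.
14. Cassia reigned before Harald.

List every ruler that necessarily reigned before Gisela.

Cassia, Corvin, Harald, Maren, Oswin

Directly stated before Gisela: Corvin and Maren.
Cassia reaches Gisela via Cassia → Corvin → Gisela.
Harald reaches Gisela via Harald → Corvin → Gisela.
Oswin reaches Gisela via Oswin → Maren → Gisela.
No chain forces Fendrel (or any of the others) ahead of Gisela.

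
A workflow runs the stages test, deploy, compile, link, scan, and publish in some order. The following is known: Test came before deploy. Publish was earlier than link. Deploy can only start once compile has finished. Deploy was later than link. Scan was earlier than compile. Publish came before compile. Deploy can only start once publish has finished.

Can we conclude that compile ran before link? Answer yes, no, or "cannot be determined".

cannot be determined

No chain of stated constraints runs from compile to link, and none runs from link to compile either.
So the relative order of compile and link is not fixed by the given facts.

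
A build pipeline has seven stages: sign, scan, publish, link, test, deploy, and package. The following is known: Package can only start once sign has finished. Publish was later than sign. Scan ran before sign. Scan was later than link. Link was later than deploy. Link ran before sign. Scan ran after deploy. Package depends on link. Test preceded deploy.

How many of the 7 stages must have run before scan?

3

Directly stated before scan: deploy and link.
Test reaches scan via test → deploy → scan.
That's deploy, link, and test — 3 in all.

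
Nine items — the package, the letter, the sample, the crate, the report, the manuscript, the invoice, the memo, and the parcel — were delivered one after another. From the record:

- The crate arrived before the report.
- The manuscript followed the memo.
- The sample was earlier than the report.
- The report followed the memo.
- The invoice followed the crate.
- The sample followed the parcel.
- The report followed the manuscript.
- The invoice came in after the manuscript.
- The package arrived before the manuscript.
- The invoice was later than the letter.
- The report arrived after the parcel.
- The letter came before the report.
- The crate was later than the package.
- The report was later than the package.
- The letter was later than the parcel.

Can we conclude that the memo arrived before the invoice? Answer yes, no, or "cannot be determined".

yes

Chain the constraints: the memo → the manuscript → the invoice. Each link is directly stated, so the memo comes before the invoice.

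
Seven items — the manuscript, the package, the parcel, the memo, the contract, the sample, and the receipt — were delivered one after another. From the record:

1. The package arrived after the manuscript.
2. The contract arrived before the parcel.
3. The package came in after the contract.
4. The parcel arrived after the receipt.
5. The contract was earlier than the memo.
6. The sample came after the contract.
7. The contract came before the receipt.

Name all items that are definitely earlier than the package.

Directly stated before the package: the contract and the manuscript.
No chain forces the sample (or any of the others) ahead of the package.

the contract, the manuscript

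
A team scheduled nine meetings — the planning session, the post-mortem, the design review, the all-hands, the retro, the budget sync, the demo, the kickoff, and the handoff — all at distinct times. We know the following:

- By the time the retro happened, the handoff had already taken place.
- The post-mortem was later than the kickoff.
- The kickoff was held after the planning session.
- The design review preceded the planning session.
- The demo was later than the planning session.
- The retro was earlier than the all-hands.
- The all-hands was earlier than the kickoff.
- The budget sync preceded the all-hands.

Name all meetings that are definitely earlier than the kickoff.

the all-hands, the budget sync, the design review, the handoff, the planning session, the retro

Directly stated before the kickoff: the all-hands and the planning session.
The budget sync reaches the kickoff via the budget sync → the all-hands → the kickoff.
The design review reaches the kickoff via the design review → the planning session → the kickoff.
The handoff reaches the kickoff via the handoff → the retro → the all-hands → the kickoff.
Likewise the retro reaches the kickoff by chaining the stated constraints.
No chain forces the demo (or any of the others) ahead of the kickoff.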